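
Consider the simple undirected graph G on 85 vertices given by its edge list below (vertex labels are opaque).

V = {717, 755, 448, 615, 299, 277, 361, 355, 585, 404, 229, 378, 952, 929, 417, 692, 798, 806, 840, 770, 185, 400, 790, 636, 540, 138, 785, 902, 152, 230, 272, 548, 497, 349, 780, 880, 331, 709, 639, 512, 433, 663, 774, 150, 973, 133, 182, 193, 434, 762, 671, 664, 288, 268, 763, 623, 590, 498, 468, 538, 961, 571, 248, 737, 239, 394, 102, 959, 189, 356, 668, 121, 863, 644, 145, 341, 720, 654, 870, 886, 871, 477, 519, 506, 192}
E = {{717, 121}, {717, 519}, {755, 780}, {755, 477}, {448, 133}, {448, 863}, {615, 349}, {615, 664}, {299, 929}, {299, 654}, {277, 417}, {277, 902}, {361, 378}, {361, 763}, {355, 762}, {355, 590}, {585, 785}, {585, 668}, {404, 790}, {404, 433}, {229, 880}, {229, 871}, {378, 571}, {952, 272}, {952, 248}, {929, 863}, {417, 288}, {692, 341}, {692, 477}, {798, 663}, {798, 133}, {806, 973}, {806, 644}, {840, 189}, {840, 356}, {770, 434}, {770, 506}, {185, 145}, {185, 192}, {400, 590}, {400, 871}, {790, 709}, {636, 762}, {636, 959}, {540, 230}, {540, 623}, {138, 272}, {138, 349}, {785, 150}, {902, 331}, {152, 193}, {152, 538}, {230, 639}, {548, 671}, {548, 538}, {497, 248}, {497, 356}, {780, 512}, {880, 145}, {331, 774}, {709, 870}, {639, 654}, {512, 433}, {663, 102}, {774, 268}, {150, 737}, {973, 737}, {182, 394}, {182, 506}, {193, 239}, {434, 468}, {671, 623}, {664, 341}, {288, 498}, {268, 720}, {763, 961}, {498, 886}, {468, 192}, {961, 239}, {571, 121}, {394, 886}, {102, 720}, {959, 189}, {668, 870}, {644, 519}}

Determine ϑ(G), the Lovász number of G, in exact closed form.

Vertex 654 has 2 neighbors: 299, 639.
deg(497) = 2; N(497) = {248, 356}.
N(840) = {189, 356}, |N(840)| = 2.
deg(548) = 2; N(548) = {671, 538}.
G on 85 vertices is 2-regular; the odd cycle C_{85}.
Distinct eigenvalues (to 3 d.p.): [2.0, 1.995, 1.978, 1.951, 1.913, 1.865, 1.806, 1.738, 1.66, 1.573, 1.478, 1.374, 1.263, 1.145, 1.021, 0.891, 0.757, 0.618, 0.476, 0.331, 0.185, 0.037, -0.111, -0.258, -0.404, -0.547, -0.688, -0.825, -0.957, -1.084, -1.205, -1.32, -1.427, -1.527, -1.618, -1.7, -1.774, -1.837, -1.89, -1.933, -1.966, -1.988, -1.999].
λ_max=2, λ_min=-2*cos(pi/85); ϑ = −85·λ_min/(λ_max−λ_min) = 85*cos(pi/85)/(cos(pi/85) + 1).
≈ 42.4854826 (to 7 d.p.).
Check 42 ≤ 85*cos(pi/85)/(cos(pi/85) + 1) ≤ 43: both strict.

85*cos(pi/85)/(cos(pi/85) + 1)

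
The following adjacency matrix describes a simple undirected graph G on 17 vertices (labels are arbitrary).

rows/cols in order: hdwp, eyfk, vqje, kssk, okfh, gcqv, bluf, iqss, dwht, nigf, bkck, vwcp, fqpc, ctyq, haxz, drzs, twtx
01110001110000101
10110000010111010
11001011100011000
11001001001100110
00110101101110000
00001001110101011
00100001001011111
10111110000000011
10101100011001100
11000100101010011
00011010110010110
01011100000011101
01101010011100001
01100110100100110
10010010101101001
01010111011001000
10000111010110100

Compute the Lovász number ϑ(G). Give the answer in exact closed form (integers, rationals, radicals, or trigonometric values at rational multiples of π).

deg(nigf) = 8; N(nigf) = {hdwp, eyfk, gcqv, dwht, bkck, fqpc, drzs, twtx}.
Vertex vwcp has 8 neighbors: eyfk, kssk, okfh, gcqv, fqpc, ctyq, haxz, twtx.
Vertex hdwp has 8 neighbors: eyfk, vqje, kssk, iqss, dwht, nigf, haxz, twtx.
Vertex fqpc has 8 neighbors: eyfk, vqje, okfh, bluf, nigf, bkck, vwcp, twtx.
17-vertex 8-regular graph: Paley(17): SR with (k,λ,μ)=(8,3,4).
Distinct eigenvalues (to 3 d.p.): [8.0, 1.562, -2.562].
Lovász (edge-transitive): ϑ = −17·(-sqrt(17)/2 - 1/2)/((8)−(-sqrt(17)/2 - 1/2)) = sqrt(17).
= 4.1231056… (decimal).

sqrt(17)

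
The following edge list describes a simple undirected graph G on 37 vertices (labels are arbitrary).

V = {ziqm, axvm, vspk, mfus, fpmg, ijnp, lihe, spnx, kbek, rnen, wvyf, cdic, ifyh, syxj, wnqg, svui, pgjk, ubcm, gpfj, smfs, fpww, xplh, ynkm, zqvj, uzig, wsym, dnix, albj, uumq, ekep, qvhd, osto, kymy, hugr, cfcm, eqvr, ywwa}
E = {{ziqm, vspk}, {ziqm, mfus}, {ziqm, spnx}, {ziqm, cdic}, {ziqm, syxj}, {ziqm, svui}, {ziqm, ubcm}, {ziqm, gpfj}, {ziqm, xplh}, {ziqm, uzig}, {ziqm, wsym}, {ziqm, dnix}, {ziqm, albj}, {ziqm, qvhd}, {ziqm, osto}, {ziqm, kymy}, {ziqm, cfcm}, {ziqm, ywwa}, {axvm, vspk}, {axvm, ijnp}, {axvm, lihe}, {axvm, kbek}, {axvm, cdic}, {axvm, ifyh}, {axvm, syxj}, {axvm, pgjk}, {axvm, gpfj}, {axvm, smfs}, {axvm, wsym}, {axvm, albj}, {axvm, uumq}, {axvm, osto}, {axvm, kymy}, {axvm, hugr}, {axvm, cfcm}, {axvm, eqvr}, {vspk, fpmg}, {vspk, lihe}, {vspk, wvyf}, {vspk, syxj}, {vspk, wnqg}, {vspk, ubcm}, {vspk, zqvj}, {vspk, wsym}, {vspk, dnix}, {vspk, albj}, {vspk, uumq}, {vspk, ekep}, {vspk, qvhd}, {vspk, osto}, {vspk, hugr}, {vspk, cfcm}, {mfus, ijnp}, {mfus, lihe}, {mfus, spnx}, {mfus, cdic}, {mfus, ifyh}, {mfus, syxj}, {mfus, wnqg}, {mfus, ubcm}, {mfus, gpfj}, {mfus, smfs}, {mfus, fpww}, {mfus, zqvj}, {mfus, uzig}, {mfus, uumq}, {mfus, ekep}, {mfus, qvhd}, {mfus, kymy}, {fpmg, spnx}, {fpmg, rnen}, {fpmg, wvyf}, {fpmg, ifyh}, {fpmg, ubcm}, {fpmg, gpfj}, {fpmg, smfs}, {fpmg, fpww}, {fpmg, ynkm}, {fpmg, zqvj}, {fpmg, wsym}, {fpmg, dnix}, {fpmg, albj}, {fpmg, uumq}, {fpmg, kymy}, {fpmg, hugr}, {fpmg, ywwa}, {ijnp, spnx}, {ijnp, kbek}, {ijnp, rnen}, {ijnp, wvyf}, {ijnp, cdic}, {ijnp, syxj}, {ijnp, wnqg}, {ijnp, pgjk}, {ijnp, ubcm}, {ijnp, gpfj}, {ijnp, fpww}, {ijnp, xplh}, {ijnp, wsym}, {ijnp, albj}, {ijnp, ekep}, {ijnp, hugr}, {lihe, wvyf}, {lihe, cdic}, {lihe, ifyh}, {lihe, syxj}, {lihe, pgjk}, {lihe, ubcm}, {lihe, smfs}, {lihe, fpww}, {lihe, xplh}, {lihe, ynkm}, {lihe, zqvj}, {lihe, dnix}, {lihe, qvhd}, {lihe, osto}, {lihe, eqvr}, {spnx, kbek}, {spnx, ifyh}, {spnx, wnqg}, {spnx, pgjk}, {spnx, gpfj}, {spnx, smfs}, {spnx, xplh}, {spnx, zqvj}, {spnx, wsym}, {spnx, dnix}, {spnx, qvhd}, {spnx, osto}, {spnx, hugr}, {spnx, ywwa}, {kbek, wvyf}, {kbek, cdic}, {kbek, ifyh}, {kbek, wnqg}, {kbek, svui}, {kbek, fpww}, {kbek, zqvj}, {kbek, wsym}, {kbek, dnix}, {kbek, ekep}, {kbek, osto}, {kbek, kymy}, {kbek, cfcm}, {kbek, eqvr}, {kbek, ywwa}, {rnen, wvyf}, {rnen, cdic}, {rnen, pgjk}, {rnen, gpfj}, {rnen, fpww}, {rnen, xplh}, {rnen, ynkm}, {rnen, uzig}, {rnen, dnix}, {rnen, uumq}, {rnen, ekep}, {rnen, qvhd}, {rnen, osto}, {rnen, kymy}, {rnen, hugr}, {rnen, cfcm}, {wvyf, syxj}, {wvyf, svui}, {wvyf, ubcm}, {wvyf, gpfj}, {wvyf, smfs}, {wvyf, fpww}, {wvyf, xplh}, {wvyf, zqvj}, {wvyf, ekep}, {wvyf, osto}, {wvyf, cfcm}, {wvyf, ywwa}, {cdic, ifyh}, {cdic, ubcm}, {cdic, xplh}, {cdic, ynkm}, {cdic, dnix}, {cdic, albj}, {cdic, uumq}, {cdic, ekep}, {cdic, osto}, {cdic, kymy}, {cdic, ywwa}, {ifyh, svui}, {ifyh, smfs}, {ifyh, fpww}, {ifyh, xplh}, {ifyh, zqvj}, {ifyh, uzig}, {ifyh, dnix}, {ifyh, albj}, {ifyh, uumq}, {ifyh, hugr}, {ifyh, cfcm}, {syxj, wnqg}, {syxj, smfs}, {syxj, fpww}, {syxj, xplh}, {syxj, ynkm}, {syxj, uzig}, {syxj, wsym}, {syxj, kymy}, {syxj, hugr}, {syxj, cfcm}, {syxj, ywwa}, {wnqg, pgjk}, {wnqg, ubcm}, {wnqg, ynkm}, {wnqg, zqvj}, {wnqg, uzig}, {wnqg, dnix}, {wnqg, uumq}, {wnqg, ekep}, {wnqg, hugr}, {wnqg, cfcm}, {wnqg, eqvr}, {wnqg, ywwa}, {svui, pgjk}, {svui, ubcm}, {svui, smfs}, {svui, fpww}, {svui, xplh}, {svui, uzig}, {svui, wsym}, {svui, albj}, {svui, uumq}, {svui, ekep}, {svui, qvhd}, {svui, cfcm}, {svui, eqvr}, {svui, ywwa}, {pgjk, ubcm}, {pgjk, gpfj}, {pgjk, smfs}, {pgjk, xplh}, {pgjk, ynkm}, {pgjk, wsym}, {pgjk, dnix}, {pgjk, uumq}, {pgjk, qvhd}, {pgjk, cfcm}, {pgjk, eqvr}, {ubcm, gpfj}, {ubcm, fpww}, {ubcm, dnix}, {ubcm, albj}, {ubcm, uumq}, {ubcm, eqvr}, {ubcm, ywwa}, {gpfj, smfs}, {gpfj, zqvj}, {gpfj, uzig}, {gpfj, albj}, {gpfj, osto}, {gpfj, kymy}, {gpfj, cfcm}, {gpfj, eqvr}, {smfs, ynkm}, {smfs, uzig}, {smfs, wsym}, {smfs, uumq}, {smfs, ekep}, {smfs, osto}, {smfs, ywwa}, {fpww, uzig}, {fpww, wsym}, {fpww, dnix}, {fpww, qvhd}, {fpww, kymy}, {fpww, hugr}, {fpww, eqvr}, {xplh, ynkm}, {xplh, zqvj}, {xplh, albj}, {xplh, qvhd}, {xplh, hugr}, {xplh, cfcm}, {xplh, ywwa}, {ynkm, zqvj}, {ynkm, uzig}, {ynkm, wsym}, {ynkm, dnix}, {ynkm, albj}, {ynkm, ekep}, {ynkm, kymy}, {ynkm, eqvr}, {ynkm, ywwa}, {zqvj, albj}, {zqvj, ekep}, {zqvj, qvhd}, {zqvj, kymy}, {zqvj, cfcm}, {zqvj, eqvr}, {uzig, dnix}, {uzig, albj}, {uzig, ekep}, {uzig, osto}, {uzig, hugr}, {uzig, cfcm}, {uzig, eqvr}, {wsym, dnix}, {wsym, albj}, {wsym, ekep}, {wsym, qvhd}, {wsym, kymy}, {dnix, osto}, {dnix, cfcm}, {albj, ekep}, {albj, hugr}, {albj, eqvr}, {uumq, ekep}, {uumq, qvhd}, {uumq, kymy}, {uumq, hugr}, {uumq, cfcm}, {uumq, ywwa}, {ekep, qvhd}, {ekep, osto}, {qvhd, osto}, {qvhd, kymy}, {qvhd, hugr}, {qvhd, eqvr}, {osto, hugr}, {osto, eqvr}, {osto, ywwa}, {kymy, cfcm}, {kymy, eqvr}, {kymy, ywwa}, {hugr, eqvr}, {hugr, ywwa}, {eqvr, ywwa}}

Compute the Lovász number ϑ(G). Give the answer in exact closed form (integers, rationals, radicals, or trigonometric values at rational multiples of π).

sqrt(37)

N(cfcm) = {ziqm, axvm, vspk, kbek, rnen, wvyf, ifyh, syxj, wnqg, svui, pgjk, gpfj, xplh, zqvj, uzig, dnix, uumq, kymy}, |N(cfcm)| = 18.
Vertex ifyh has 18 neighbors: axvm, mfus, fpmg, lihe, spnx, kbek, cdic, svui, smfs, fpww, xplh, zqvj, uzig, dnix, albj, uumq, hugr, cfcm.
Vertex fpmg has 18 neighbors: vspk, spnx, rnen, wvyf, ifyh, ubcm, gpfj, smfs, fpww, ynkm, zqvj, wsym, dnix, albj, uumq, kymy, hugr, ywwa.
Vertex uumq has 18 neighbors: axvm, vspk, mfus, fpmg, rnen, cdic, ifyh, wnqg, svui, pgjk, ubcm, smfs, ekep, qvhd, kymy, hugr, cfcm, ywwa.
37-vertex 18-regular graph: SR(37,18,8,9) — a Paley graph.
A has 3 distinct eigenvalues ≈ [18.0, 2.54138, -3.54138].
ϑ = −N·λ_min/(λ_max−λ_min) = −37·(-sqrt(37)/2 - 1/2)/(18−(-sqrt(37)/2 - 1/2)) = sqrt(37).
= 6.082762530… (decimal).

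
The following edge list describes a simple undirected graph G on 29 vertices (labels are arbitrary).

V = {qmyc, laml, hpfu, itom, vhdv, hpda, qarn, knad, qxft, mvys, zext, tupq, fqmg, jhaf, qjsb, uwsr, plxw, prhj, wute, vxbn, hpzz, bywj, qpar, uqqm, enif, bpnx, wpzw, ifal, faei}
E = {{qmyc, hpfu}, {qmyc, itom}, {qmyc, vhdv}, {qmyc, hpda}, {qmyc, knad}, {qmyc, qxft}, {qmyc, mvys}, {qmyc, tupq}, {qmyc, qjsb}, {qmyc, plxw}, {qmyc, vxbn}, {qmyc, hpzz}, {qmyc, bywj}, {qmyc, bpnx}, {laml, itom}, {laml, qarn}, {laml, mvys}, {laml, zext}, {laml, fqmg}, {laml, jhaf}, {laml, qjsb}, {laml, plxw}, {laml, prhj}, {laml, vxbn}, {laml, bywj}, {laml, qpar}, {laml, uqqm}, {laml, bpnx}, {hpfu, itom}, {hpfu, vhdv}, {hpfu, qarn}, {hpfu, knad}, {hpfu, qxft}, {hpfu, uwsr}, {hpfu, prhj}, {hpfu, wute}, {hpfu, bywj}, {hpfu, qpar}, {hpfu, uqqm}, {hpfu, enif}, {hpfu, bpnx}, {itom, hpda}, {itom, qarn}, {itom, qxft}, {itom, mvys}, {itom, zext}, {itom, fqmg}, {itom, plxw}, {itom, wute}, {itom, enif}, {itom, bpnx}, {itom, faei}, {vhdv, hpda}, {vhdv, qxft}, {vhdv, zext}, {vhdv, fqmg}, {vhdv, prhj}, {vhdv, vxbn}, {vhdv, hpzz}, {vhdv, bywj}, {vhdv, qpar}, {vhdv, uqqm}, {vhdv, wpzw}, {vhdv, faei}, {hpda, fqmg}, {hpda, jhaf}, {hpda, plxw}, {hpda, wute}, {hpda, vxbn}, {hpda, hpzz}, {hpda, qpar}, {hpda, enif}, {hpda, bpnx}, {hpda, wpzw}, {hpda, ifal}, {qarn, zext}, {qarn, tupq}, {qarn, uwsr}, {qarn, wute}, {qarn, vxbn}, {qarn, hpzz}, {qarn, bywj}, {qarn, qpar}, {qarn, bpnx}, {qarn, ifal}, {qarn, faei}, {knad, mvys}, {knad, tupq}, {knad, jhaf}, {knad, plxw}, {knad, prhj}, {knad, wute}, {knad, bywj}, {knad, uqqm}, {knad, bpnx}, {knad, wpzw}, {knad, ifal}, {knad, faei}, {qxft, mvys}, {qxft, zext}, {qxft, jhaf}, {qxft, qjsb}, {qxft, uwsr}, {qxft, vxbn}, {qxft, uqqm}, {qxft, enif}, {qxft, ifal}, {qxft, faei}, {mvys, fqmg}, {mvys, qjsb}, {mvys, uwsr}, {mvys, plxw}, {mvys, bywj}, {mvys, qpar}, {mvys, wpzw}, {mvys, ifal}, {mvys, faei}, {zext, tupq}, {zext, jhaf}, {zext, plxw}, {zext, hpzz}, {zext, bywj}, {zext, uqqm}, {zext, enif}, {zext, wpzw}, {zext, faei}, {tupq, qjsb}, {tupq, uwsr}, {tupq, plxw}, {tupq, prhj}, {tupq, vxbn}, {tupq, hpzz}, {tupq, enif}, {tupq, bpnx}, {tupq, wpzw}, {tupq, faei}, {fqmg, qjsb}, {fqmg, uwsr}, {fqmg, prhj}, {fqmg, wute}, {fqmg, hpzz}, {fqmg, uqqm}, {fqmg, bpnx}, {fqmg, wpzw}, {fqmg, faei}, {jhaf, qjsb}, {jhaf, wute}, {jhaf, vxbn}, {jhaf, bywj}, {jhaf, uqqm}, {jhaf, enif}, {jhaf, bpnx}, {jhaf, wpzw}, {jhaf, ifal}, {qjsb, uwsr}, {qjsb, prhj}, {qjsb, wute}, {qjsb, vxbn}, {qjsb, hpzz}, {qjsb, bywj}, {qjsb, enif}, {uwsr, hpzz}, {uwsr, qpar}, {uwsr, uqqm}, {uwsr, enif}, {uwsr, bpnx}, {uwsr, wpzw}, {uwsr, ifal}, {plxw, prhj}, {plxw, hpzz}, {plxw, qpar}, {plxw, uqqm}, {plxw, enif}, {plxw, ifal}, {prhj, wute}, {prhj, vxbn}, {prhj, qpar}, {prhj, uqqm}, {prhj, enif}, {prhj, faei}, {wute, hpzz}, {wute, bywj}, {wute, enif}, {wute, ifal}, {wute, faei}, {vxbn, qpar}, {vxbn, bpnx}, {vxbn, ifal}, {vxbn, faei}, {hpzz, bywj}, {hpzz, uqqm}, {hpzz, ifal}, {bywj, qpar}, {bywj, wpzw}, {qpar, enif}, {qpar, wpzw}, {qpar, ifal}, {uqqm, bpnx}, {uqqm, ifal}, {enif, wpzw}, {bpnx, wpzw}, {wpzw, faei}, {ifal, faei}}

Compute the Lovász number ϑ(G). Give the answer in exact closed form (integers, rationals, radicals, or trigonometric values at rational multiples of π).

sqrt(29)

Vertex hpda has 14 neighbors: qmyc, itom, vhdv, fqmg, jhaf, plxw, wute, vxbn, hpzz, qpar, enif, bpnx, wpzw, ifal.
Vertex uqqm has 14 neighbors: laml, hpfu, vhdv, knad, qxft, zext, fqmg, jhaf, uwsr, plxw, prhj, hpzz, bpnx, ifal.
N(qjsb) = {qmyc, laml, qxft, mvys, tupq, fqmg, jhaf, uwsr, prhj, wute, vxbn, hpzz, bywj, enif}, |N(qjsb)| = 14.
deg(enif) = 14; N(enif) = {hpfu, itom, hpda, qxft, zext, tupq, jhaf, qjsb, uwsr, plxw, prhj, wute, qpar, wpzw}.
deg(v) = 14 for all v (|V|=29); SR(29,14,6,7) — a Paley graph.
spec(A) ≈ [14.0, 2.1926, -3.1926] (distinct, 4 d.p.).
Lovász: ϑ = −29(-sqrt(29)/2 - 1/2)/(14+-(-sqrt(29)/2 - 1/2)) = sqrt(29).
Numerically 5.38516481.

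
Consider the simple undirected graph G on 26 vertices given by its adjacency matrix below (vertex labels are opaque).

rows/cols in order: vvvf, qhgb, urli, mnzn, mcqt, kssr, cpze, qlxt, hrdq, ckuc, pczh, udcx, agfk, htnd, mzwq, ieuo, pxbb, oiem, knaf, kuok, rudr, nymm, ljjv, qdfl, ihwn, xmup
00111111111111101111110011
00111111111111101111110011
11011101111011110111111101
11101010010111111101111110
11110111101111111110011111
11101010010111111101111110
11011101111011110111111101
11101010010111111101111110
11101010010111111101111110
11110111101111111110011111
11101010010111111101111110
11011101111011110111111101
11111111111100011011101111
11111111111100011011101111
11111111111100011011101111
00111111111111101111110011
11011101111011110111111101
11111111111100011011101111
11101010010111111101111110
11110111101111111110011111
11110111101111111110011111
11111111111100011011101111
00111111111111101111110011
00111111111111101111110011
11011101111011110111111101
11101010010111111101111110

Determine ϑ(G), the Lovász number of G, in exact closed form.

deg(qdfl) = 21; N(qdfl) = {urli, mnzn, mcqt, kssr, cpze, qlxt, hrdq, ckuc, pczh, udcx, agfk, htnd, mzwq, pxbb, oiem, knaf, kuok, rudr, nymm, ihwn, xmup}.
N(htnd) = {vvvf, qhgb, urli, mnzn, mcqt, kssr, cpze, qlxt, hrdq, ckuc, pczh, udcx, ieuo, pxbb, knaf, kuok, rudr, ljjv, qdfl, ihwn, xmup}, |N(htnd)| = 21.
N(cpze) = {vvvf, qhgb, mnzn, mcqt, kssr, qlxt, hrdq, ckuc, pczh, agfk, htnd, mzwq, ieuo, oiem, knaf, kuok, rudr, nymm, ljjv, qdfl, xmup}, |N(cpze)| = 21.
deg(agfk) = 21; N(agfk) = {vvvf, qhgb, urli, mnzn, mcqt, kssr, cpze, qlxt, hrdq, ckuc, pczh, udcx, ieuo, pxbb, knaf, kuok, rudr, ljjv, qdfl, ihwn, xmup}.
5 parts of sizes [7, 5, 5, 5, 4]; α(G) = 7 = ϑ (perfect).
≈ 7.0000 (to 4 d.p.).
Check 7 ≤ 7 ≤ 7: collapsed.

7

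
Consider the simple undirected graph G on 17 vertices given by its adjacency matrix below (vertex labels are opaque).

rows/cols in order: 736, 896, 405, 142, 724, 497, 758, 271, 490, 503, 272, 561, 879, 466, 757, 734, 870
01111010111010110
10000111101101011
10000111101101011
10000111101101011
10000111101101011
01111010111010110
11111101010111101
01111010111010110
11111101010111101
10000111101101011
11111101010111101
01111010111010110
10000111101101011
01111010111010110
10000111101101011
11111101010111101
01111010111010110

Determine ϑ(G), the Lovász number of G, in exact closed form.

deg(466) = 11; N(466) = {896, 405, 142, 724, 758, 490, 503, 272, 879, 757, 734}.
Vertex 879 has 10 neighbors: 736, 497, 758, 271, 490, 272, 561, 466, 734, 870.
Vertex 758 has 13 neighbors: 736, 896, 405, 142, 724, 497, 271, 503, 561, 879, 466, 757, 870.
N(272) = {736, 896, 405, 142, 724, 497, 271, 503, 561, 879, 466, 757, 870}, |N(272)| = 13.
Complete 3-partite, parts [7, 6, 4]: perfect, ϑ = α = 7.
= 7.00000… (decimal).
7 ≤ 7 ≤ 7: collapsed.

7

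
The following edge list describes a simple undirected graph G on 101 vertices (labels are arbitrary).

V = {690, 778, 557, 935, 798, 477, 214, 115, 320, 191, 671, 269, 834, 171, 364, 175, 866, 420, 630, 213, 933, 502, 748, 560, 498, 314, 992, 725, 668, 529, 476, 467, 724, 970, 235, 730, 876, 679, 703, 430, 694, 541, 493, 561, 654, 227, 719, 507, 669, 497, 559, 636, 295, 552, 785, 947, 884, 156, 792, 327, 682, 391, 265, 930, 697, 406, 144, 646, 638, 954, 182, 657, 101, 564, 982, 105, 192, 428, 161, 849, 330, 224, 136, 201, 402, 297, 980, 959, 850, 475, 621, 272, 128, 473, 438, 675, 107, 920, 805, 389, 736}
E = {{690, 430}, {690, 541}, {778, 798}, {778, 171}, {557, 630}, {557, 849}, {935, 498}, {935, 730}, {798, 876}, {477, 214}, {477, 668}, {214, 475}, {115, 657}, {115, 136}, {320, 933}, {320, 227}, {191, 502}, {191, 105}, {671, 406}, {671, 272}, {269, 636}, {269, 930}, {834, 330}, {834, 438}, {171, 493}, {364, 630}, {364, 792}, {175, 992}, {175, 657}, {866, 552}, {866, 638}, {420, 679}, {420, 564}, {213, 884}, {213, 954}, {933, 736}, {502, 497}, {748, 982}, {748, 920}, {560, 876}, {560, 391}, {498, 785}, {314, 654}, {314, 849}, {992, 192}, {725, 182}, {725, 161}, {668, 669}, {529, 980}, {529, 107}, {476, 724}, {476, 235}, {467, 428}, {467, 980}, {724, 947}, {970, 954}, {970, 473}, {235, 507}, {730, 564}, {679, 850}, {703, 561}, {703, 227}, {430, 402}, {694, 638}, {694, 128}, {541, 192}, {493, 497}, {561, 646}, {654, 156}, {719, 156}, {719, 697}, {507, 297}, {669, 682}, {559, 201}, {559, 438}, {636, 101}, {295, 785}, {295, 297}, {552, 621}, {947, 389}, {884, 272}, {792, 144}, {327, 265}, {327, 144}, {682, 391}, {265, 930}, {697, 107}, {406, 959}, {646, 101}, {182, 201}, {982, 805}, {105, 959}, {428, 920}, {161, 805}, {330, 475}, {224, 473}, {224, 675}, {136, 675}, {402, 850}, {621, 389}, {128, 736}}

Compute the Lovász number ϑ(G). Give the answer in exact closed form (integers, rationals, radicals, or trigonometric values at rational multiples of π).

101*cos(pi/101)/(cos(pi/101) + 1)

Vertex 128 has 2 neighbors: 694, 736.
Vertex 736 has 2 neighbors: 933, 128.
Vertex 719 has 2 neighbors: 156, 697.
N(638) = {866, 694}, |N(638)| = 2.
Every vertex has degree 2 (N=101); this is C_{101}, the 101-cycle.
spec(A) ≈ [2.0, 1.9961, 1.9845, 1.9653, 1.9384, 1.904, 1.8623, 1.8133, 1.7574, 1.6946, 1.6253, 1.5497, 1.4681, 1.3808, 1.2882, 1.1906, 1.0884, 0.982, 0.8718, 0.7582, 0.6417, 0.5226, 0.4016, 0.279, 0.1554, 0.0311, -0.0933, -0.2173, -0.3405, -0.4624, -0.5824, -0.7003, -0.8154, -0.9273, -1.0357, -1.1401, -1.24, -1.3352, -1.4252, -1.5096, -1.5883, -1.6608, -1.7268, -1.7862, -1.8387, -1.8841, -1.9221, -1.9528, -1.9759, -1.9913, -1.999] (distinct, 4 d.p.).
Lovász (edge-transitive): ϑ = −101·(-2*cos(pi/101))/((2)−(-2*cos(pi/101))) = 101*cos(pi/101)/(cos(pi/101) + 1).
ϑ(G) ≈ 50.4877832.
α=50, χ(Ḡ)=51; ϑ=101*cos(pi/101)/(cos(pi/101) + 1) lies between (both strict).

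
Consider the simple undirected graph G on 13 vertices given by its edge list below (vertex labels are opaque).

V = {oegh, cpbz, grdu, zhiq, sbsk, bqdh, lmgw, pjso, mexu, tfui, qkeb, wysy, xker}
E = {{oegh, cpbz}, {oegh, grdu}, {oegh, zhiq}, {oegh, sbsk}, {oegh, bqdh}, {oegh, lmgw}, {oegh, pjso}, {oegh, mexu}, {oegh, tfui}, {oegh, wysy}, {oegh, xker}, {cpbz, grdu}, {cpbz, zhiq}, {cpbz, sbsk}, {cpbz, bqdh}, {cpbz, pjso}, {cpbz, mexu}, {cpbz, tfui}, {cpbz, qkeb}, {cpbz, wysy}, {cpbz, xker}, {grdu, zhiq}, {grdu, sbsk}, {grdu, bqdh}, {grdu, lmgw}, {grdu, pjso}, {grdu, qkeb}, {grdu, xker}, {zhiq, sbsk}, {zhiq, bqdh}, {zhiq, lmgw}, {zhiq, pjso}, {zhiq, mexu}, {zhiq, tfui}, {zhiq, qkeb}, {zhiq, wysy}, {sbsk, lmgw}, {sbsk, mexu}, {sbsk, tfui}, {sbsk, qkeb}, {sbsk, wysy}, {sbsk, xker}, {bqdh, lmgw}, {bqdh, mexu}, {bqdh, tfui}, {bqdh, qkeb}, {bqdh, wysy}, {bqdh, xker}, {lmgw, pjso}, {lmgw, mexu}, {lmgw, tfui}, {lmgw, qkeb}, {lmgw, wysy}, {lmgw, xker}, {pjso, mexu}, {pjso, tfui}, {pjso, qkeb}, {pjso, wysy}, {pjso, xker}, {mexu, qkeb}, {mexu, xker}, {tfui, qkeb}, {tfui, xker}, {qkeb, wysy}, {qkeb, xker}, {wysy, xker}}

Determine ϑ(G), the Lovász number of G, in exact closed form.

4

Vertex oegh has 11 neighbors: cpbz, grdu, zhiq, sbsk, bqdh, lmgw, pjso, mexu, tfui, wysy, xker.
Vertex xker has 11 neighbors: oegh, cpbz, grdu, sbsk, bqdh, lmgw, pjso, mexu, tfui, qkeb, wysy.
deg(cpbz) = 11; N(cpbz) = {oegh, grdu, zhiq, sbsk, bqdh, pjso, mexu, tfui, qkeb, wysy, xker}.
N(zhiq) = {oegh, cpbz, grdu, sbsk, bqdh, lmgw, pjso, mexu, tfui, qkeb, wysy}, |N(zhiq)| = 11.
Complete multipartite on [4, 3, 2, 2, 2]: sandwich collapses at ϑ=4.
= 4.0000… (decimal).
Lovász sandwich 4 ≤ 4 ≤ 4: collapsed.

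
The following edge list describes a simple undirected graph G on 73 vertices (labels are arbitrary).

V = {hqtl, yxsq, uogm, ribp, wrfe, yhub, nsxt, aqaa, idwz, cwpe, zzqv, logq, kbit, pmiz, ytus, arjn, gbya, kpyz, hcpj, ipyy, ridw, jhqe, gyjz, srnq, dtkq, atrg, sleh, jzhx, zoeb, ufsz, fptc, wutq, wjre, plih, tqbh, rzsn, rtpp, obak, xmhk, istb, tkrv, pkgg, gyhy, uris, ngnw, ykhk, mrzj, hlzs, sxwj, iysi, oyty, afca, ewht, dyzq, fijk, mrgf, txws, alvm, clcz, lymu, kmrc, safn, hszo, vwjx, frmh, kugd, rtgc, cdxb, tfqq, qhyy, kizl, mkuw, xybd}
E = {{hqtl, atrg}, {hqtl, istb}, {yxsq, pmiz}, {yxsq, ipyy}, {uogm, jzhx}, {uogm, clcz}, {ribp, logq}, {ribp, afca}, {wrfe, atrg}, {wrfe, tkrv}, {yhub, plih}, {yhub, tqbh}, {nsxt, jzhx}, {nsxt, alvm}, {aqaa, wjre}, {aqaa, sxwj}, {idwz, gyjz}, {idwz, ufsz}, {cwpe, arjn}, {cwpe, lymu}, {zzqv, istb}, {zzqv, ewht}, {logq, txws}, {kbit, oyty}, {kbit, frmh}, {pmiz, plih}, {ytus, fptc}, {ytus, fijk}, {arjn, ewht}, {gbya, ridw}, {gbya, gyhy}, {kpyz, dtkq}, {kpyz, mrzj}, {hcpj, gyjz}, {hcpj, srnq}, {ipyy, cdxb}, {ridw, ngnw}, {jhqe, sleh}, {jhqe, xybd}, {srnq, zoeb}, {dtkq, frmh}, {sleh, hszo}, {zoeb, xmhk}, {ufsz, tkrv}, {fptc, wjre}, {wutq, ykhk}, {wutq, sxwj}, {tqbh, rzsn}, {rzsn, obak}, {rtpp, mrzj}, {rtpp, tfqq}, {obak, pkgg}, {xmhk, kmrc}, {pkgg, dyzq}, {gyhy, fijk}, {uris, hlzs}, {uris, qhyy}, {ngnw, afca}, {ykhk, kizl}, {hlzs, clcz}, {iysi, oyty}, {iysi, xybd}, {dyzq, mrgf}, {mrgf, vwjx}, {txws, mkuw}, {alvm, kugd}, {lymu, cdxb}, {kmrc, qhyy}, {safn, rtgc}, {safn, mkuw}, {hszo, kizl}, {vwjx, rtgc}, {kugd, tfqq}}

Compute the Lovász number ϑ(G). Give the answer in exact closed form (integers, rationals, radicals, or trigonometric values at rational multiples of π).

73*cos(pi/73)/(cos(pi/73) + 1)

N(kugd) = {alvm, tfqq}, |N(kugd)| = 2.
N(uogm) = {jzhx, clcz}, |N(uogm)| = 2.
Vertex dtkq has 2 neighbors: kpyz, frmh.
N(idwz) = {gyjz, ufsz}, |N(idwz)| = 2.
Every vertex has degree 2 (N=73); a single 73-cycle (edge-transitive).
The 37 distinct eigenvalues: [2.0, 1.9926, 1.9704, 1.9337, 1.8826, 1.8176, 1.7392, 1.6478, 1.5443, 1.4293, 1.3038, 1.1686, 1.0247, 0.8733, 0.7154, 0.5522, 0.3849, 0.2148, 0.043, -0.129, -0.3001, -0.469, -0.6344, -0.7951, -0.9499, -1.0977, -1.2373, -1.3678, -1.4882, -1.5976, -1.6951, -1.7801, -1.8518, -1.9099, -1.9539, -1.9834, -1.9981].
Lovász: ϑ = −73(-2*cos(pi/73))/(2+-(-1)*2*cos(pi/73)) = 73*cos(pi/73)/(cos(pi/73) + 1).
≈ 36.48309 (to 5 d.p.).
Sandwich: α(G)=36 ≤ ϑ(G)=73*cos(pi/73)/(cos(pi/73) + 1) ≤ χ(Ḡ)=37 (both strict).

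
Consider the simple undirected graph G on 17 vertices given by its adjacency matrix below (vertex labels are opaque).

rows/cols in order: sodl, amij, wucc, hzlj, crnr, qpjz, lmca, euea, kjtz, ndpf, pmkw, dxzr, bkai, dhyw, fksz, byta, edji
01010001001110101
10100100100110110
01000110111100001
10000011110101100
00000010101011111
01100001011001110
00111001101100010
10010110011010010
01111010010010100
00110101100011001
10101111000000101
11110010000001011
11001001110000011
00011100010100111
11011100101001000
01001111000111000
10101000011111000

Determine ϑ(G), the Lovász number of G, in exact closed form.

sqrt(17)

N(ndpf) = {wucc, hzlj, qpjz, euea, kjtz, bkai, dhyw, edji}, |N(ndpf)| = 8.
Vertex lmca has 8 neighbors: wucc, hzlj, crnr, euea, kjtz, pmkw, dxzr, byta.
deg(qpjz) = 8; N(qpjz) = {amij, wucc, euea, ndpf, pmkw, dhyw, fksz, byta}.
Vertex pmkw has 8 neighbors: sodl, wucc, crnr, qpjz, lmca, euea, fksz, edji.
Every vertex has degree 8 (N=17); Paley(17): SR with (k,λ,μ)=(8,3,4).
A has 3 distinct eigenvalues ≈ [8.0, 1.5616, -2.5616].
Lovász (edge-transitive): ϑ = −17·(-sqrt(17)/2 - 1/2)/((8)−(-sqrt(17)/2 - 1/2)) = sqrt(17).
= 4.123105626… (decimal).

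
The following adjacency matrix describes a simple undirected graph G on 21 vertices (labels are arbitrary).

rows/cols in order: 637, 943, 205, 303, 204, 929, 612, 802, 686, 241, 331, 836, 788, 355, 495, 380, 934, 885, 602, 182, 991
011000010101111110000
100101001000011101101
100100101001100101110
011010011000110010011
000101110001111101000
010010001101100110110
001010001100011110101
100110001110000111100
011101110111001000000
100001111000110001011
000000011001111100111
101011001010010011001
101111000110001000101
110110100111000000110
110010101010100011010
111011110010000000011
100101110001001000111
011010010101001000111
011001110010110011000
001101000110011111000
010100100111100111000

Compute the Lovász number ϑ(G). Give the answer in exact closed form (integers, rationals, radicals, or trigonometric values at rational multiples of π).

6

N(612) = {205, 204, 686, 241, 355, 495, 380, 934, 602, 991}, |N(612)| = 10.
Vertex 204 has 10 neighbors: 303, 929, 612, 802, 836, 788, 355, 495, 380, 885.
Vertex 885 has 10 neighbors: 943, 205, 204, 802, 241, 836, 495, 602, 182, 991.
N(929) = {943, 204, 686, 241, 836, 788, 380, 934, 602, 182}, |N(929)| = 10.
Every vertex has degree 10 (N=21); this is K(7,2), the Kneser graph.
The 3 distinct eigenvalues: [10.0, 1.0, -4.0].
With N=21: ϑ(G) = 21·(-1*(-4))/(10−(-4)) = 6.
ϑ(G) ≈ 6.000000000.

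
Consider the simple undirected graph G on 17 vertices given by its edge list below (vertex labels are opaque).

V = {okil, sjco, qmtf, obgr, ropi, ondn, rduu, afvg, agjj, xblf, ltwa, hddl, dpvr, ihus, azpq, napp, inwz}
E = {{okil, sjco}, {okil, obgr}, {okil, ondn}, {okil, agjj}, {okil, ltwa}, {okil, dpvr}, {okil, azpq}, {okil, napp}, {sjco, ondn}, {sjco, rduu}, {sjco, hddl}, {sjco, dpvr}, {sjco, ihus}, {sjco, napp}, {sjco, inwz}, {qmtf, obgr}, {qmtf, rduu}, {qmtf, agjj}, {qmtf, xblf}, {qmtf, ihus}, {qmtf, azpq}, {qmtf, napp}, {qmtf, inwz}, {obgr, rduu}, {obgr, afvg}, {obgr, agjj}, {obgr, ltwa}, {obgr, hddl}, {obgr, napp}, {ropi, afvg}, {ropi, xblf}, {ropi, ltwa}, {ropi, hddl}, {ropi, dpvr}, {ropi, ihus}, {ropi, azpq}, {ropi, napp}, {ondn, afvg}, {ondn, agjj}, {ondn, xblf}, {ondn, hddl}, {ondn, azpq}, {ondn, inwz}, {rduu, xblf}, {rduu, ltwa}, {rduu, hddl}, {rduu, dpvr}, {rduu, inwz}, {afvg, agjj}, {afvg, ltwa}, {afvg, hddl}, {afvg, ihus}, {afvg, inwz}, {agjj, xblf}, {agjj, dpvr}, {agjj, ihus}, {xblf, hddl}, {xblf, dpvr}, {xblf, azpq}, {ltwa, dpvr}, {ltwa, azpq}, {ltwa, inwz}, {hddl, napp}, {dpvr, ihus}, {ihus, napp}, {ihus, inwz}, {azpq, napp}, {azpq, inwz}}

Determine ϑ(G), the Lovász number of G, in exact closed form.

Vertex okil has 8 neighbors: sjco, obgr, ondn, agjj, ltwa, dpvr, azpq, napp.
deg(qmtf) = 8; N(qmtf) = {obgr, rduu, agjj, xblf, ihus, azpq, napp, inwz}.
Vertex inwz has 8 neighbors: sjco, qmtf, ondn, rduu, afvg, ltwa, ihus, azpq.
Vertex ropi has 8 neighbors: afvg, xblf, ltwa, hddl, dpvr, ihus, azpq, napp.
G on 17 vertices is 8-regular; Paley(17): SR with (k,λ,μ)=(8,3,4).
spec(A) ≈ [8.0, 1.5616, -2.5616] (distinct, 4 d.p.).
Lovász (edge-transitive): ϑ = −17·(-sqrt(17)/2 - 1/2)/((8)−(-sqrt(17)/2 - 1/2)) = sqrt(17).
ϑ(G) ≈ 4.12311.

sqrt(17)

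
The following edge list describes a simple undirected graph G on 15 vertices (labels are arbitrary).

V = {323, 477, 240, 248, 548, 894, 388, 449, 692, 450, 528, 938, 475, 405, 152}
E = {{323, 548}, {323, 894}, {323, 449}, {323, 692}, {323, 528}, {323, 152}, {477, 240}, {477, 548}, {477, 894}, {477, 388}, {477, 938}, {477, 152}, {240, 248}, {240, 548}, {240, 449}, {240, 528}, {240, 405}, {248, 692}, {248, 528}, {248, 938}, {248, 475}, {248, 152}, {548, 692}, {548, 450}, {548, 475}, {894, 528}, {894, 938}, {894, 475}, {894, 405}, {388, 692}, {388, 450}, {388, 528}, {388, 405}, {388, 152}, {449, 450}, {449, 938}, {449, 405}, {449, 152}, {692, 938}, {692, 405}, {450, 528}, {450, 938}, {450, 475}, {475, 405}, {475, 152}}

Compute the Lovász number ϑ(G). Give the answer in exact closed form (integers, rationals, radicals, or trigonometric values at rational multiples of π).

5

Vertex 388 has 6 neighbors: 477, 692, 450, 528, 405, 152.
N(528) = {323, 240, 248, 894, 388, 450}, |N(528)| = 6.
N(152) = {323, 477, 248, 388, 449, 475}, |N(152)| = 6.
Vertex 477 has 6 neighbors: 240, 548, 894, 388, 938, 152.
G on 15 vertices is 6-regular; this is K(6,2), the Kneser graph.
The 3 distinct eigenvalues: [6.0, 1.0, -3.0].
ϑ = −N·λ_min/(λ_max−λ_min) = −15·(-3)/(6−(-3)) = 5.
= 5.000000… (decimal).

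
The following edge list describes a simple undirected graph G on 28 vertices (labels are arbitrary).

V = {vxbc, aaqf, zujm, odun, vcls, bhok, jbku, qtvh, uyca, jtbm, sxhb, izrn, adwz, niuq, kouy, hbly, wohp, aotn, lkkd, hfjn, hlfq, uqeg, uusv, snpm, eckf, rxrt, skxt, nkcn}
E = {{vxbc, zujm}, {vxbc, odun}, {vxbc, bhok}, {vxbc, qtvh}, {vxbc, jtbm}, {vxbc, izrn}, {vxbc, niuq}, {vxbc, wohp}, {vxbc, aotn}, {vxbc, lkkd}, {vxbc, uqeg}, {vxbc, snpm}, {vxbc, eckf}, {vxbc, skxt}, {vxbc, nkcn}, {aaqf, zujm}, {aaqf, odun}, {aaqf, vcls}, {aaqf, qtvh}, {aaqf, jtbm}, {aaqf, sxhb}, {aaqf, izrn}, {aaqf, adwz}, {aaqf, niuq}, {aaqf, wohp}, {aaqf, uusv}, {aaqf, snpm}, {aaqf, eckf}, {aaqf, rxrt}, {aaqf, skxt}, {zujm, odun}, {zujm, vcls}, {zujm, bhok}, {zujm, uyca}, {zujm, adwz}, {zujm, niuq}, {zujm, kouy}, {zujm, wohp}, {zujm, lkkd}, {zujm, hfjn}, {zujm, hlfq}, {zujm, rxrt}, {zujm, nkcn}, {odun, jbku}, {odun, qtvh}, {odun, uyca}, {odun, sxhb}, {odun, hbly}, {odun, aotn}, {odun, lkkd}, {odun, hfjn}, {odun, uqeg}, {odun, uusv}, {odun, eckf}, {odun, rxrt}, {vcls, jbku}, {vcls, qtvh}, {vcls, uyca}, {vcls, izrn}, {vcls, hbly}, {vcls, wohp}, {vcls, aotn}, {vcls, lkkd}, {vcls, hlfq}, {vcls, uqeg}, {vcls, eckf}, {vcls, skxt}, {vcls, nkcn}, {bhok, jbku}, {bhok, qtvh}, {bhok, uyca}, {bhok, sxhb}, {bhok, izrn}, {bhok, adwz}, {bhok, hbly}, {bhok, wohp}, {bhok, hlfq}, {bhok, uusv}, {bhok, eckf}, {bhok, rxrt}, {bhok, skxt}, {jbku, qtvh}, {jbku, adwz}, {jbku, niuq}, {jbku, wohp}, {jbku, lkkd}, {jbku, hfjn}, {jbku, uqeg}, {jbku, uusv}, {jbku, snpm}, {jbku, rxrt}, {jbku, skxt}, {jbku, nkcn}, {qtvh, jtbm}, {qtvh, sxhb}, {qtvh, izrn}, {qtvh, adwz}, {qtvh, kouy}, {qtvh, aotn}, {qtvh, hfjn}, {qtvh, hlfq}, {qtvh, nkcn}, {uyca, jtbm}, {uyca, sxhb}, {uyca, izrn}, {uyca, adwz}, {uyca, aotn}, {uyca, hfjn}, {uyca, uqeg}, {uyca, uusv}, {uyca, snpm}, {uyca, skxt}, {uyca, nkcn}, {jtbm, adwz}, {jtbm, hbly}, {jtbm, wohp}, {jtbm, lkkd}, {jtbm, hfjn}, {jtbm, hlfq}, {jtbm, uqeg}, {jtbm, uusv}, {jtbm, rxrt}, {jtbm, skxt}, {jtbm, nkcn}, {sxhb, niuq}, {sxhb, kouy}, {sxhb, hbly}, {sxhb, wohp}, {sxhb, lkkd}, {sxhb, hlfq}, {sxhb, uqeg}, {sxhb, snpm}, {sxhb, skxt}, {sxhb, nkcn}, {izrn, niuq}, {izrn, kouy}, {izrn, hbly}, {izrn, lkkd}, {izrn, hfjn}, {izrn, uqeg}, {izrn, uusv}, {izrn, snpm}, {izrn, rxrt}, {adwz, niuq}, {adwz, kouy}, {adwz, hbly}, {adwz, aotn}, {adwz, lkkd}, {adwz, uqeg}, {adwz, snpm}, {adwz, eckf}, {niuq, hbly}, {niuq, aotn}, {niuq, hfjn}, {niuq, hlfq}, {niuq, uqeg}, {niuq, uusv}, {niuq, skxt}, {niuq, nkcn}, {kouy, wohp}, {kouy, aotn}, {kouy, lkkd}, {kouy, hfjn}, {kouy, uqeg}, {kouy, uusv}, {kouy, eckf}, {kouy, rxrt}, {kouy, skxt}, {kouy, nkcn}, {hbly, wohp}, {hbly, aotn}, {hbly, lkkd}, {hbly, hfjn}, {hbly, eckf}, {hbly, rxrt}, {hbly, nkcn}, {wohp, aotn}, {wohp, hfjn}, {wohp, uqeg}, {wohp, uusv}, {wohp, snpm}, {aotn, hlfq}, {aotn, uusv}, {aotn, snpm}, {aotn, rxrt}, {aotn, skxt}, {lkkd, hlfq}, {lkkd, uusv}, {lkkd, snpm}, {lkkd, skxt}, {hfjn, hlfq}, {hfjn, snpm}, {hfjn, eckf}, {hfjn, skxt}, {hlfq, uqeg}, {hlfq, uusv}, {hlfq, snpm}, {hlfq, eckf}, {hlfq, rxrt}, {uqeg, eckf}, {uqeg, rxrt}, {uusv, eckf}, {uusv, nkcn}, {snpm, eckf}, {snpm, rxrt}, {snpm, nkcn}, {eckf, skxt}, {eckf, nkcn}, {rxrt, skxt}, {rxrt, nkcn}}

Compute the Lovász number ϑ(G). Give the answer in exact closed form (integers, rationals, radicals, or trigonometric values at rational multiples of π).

7

deg(zujm) = 15; N(zujm) = {vxbc, aaqf, odun, vcls, bhok, uyca, adwz, niuq, kouy, wohp, lkkd, hfjn, hlfq, rxrt, nkcn}.
N(qtvh) = {vxbc, aaqf, odun, vcls, bhok, jbku, jtbm, sxhb, izrn, adwz, kouy, aotn, hfjn, hlfq, nkcn}, |N(qtvh)| = 15.
Vertex wohp has 15 neighbors: vxbc, aaqf, zujm, vcls, bhok, jbku, jtbm, sxhb, kouy, hbly, aotn, hfjn, uqeg, uusv, snpm.
N(odun) = {vxbc, aaqf, zujm, jbku, qtvh, uyca, sxhb, hbly, aotn, lkkd, hfjn, uqeg, uusv, eckf, rxrt}, |N(odun)| = 15.
G on 28 vertices is 15-regular; Kneser K(8,2) on C(8,2)=28 vertices.
spec(A) ≈ [15.0, 1.0, -5.0] (distinct, 3 d.p.).
With N=28: ϑ(G) = 28·(-1*(-5))/(15−(-5)) = 7.
≈ 7.000000 (to 6 d.p.).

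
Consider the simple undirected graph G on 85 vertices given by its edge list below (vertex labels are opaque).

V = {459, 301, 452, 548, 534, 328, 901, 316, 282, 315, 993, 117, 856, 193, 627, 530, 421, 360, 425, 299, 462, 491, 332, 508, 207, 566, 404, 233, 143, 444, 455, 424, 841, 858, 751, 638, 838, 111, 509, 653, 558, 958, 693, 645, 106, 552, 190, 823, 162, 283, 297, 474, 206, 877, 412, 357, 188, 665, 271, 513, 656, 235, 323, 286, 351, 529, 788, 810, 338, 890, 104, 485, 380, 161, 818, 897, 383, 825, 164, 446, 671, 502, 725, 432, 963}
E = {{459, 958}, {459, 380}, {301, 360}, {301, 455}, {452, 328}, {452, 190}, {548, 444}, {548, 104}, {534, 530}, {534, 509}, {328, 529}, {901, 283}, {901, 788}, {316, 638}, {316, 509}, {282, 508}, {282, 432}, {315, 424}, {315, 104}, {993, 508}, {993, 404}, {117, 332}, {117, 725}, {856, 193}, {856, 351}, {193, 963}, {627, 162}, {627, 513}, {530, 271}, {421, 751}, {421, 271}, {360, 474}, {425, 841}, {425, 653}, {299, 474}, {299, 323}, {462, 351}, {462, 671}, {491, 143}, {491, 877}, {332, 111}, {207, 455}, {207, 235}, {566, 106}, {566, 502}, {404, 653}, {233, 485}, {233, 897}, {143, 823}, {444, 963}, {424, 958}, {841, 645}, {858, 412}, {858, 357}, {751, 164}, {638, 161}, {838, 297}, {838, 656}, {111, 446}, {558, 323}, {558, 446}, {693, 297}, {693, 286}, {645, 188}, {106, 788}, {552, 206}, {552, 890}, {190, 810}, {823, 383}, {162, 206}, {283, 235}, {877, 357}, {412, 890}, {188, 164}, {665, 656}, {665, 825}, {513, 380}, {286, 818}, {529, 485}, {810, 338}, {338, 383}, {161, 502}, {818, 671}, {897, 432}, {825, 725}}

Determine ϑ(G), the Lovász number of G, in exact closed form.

85*cos(pi/85)/(cos(pi/85) + 1)

Vertex 474 has 2 neighbors: 360, 299.
N(725) = {117, 825}, |N(725)| = 2.
Vertex 404 has 2 neighbors: 993, 653.
Vertex 825 has 2 neighbors: 665, 725.
G on 85 vertices is 2-regular; this is C_{85}, the 85-cycle.
The 43 distinct eigenvalues: [2.0, 1.9945, 1.9782, 1.951, 1.9132, 1.8649, 1.8065, 1.7382, 1.6604, 1.5735, 1.478, 1.3745, 1.2634, 1.1455, 1.0213, 0.8915, 0.7568, 0.618, 0.4759, 0.3311, 0.1845, 0.037, -0.1108, -0.258, -0.4038, -0.5473, -0.6879, -0.8247, -0.957, -1.0841, -1.2053, -1.3198, -1.4272, -1.5268, -1.618, -1.7004, -1.7735, -1.837, -1.8904, -1.9334, -1.9659, -1.9877, -1.9986].
With N=85: ϑ(G) = 85·(-(-1)*2*cos(pi/85))/(2−(-2*cos(pi/85))) = 85*cos(pi/85)/(cos(pi/85) + 1).
ϑ(G) ≈ 42.4855.
Lovász sandwich 42 ≤ 85*cos(pi/85)/(cos(pi/85) + 1) ≤ 43: both strict.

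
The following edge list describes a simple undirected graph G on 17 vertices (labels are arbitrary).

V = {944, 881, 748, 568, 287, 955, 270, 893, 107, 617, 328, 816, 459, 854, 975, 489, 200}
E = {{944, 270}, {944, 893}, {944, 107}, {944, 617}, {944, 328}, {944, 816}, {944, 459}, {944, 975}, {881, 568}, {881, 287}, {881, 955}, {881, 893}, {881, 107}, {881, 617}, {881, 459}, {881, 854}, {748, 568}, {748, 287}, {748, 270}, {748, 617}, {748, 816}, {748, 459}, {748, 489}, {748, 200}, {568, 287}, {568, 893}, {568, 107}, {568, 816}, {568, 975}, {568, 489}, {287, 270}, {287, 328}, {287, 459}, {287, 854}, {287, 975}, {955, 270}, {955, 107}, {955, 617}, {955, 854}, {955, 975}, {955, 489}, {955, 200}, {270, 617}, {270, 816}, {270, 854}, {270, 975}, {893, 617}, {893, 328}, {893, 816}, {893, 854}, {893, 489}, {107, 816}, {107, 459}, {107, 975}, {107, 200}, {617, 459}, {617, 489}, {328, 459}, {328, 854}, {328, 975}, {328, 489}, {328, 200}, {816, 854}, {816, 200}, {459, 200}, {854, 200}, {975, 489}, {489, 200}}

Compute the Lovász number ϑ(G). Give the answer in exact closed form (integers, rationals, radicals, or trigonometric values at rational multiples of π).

N(568) = {881, 748, 287, 893, 107, 816, 975, 489}, |N(568)| = 8.
Vertex 975 has 8 neighbors: 944, 568, 287, 955, 270, 107, 328, 489.
Vertex 287 has 8 neighbors: 881, 748, 568, 270, 328, 459, 854, 975.
N(489) = {748, 568, 955, 893, 617, 328, 975, 200}, |N(489)| = 8.
17-vertex 8-regular graph: SR(17,8,3,4) — a Paley graph.
Distinct eigenvalues (to 5 d.p.): [8.0, 1.56155, -2.56155].
Lovász (edge-transitive): ϑ = −17·(-sqrt(17)/2 - 1/2)/((8)−(-sqrt(17)/2 - 1/2)) = sqrt(17).
≈ 4.123105626 (to 9 d.p.).

sqrt(17)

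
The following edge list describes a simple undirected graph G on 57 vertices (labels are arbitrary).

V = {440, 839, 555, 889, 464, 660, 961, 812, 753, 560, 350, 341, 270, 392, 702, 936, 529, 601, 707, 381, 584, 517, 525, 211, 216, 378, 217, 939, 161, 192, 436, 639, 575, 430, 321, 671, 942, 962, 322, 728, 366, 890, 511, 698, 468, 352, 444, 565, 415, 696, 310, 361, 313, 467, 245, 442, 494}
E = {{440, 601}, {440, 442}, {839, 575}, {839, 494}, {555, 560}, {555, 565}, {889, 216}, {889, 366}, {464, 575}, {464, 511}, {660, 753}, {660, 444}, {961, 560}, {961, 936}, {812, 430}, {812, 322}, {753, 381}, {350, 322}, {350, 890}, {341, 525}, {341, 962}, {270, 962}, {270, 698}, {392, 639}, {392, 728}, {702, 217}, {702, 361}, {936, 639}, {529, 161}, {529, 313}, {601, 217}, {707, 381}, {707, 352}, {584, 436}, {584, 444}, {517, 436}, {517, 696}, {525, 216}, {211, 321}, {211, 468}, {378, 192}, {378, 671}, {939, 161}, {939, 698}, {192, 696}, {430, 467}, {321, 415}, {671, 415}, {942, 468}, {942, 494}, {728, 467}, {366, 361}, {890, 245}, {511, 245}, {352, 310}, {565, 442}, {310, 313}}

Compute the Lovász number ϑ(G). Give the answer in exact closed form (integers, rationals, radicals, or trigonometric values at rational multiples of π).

Vertex 313 has 2 neighbors: 529, 310.
deg(575) = 2; N(575) = {839, 464}.
deg(322) = 2; N(322) = {812, 350}.
deg(392) = 2; N(392) = {639, 728}.
2-regular, N=57; a single 57-cycle (edge-transitive).
A has 29 distinct eigenvalues ≈ [2.0, 1.98786, 1.95159, 1.89163, 1.80871, 1.70384, 1.57828, 1.43357, 1.27145, 1.0939, 0.90307, 0.70128, 0.49097, 0.27471, 0.05511, -0.16516, -0.38342, -0.59703, -0.80339, -1.0, -1.18447, -1.35456, -1.50821, -1.64356, -1.75895, -1.85299, -1.92454, -1.97272, -1.99696].
Lovász: ϑ = −57(-2*cos(pi/57))/(2+-(-1)*2*cos(pi/57)) = 57*cos(pi/57)/(cos(pi/57) + 1).
= 28.4783452… (decimal).
Check 28 ≤ 57*cos(pi/57)/(cos(pi/57) + 1) ≤ 29: both strict.

57*cos(pi/57)/(cos(pi/57) + 1)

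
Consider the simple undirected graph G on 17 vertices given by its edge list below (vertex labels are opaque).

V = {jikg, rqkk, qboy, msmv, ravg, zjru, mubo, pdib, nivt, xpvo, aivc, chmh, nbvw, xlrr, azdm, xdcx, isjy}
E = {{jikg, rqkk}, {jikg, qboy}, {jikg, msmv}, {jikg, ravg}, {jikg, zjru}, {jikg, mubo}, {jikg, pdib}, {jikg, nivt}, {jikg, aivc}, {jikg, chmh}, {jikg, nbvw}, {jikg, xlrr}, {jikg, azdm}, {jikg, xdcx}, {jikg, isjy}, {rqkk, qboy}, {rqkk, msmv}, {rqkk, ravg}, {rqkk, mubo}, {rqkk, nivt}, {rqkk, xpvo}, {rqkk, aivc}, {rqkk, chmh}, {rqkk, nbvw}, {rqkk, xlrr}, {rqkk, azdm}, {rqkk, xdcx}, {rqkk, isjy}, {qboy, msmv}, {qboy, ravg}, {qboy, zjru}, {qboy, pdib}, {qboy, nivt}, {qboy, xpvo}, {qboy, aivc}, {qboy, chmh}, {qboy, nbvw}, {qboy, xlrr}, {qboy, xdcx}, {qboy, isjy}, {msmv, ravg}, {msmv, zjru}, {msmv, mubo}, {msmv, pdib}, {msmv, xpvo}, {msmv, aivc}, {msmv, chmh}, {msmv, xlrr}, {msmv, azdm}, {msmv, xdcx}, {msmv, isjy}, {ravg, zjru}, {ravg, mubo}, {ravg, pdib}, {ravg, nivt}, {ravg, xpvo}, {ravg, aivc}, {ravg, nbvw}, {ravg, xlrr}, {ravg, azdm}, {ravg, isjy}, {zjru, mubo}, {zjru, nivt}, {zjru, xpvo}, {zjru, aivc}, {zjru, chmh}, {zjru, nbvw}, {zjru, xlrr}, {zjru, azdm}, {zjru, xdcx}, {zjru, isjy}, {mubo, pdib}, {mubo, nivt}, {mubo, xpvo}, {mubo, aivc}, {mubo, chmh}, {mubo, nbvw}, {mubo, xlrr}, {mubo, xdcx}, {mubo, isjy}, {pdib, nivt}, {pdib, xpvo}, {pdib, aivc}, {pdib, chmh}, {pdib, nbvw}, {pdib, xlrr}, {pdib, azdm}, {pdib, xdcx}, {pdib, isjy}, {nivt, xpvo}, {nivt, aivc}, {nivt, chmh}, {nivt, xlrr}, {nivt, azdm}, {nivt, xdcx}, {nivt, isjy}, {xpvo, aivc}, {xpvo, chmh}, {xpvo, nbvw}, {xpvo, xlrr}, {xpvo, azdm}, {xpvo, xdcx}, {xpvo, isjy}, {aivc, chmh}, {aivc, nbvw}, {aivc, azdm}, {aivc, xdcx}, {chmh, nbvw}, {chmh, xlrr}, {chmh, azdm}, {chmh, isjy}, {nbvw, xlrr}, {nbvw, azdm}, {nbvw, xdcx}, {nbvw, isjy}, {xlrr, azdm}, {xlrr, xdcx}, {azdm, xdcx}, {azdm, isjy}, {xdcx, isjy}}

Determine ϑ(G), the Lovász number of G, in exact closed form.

3

Vertex rqkk has 14 neighbors: jikg, qboy, msmv, ravg, mubo, nivt, xpvo, aivc, chmh, nbvw, xlrr, azdm, xdcx, isjy.
Vertex azdm has 14 neighbors: jikg, rqkk, msmv, ravg, zjru, pdib, nivt, xpvo, aivc, chmh, nbvw, xlrr, xdcx, isjy.
Vertex nbvw has 14 neighbors: jikg, rqkk, qboy, ravg, zjru, mubo, pdib, xpvo, aivc, chmh, xlrr, azdm, xdcx, isjy.
Vertex xdcx has 14 neighbors: jikg, rqkk, qboy, msmv, zjru, mubo, pdib, nivt, xpvo, aivc, nbvw, xlrr, azdm, isjy.
Complete multipartite on [3, 3, 3, 3, 3, 2]: sandwich collapses at ϑ=3.
= 3.0000… (decimal).
Sandwich: α(G)=3 ≤ ϑ(G)=3 ≤ χ(Ḡ)=3 (collapsed).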